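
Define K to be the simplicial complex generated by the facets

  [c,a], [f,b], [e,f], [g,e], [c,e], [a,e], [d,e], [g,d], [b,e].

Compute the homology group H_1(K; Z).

H_1 ≅ Z^3.

K has 7 vertices, 9 edges.
rank ∂_1 = 6, rank ∂_2 = 0 ⇒ b_1 = 9 − 6 − 0 = 3. So H_1 ≅ Z^3.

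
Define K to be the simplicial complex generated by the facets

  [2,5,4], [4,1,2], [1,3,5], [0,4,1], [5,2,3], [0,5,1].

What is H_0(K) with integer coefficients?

Fix the vertex order 0 < 1 < 2 < 3 < 4 < 5 and write every simplex with vertices in increasing order. Then dim K = 2 and the simplices of K are:

  0-simplices (6): [0], [1], [2], [3], [4], [5]
  1-simplices (12): [0,1], [0,4], [0,5], [1,2], [1,3], [1,4], [1,5], [2,3], [2,4], [2,5], [3,5], [4,5]
  2-simplices (6): [0,1,4], [0,1,5], [1,2,4], [1,3,5], [2,3,5], [2,4,5]

giving chain groups C_0 ≅ Z^6, C_1 ≅ Z^12, C_2 ≅ Z^6.

The boundary map ∂_1: C_1 → C_0 maps an edge to its endpoints' difference, ∂[p,q] = q − p. For instance
  ∂[2,4] = [4] − [2].
The resulting 6×12 matrix has rank 5, and its Smith normal form has invariant factors (1,1,1,1,1).

Boundary ∂_2: C_2 → C_1 sends each 2-simplex [p,q,r] to [q,r] − [p,r] + [p,q]. For instance
  ∂[1,3,5] = [3,5] − [1,5] + [1,3],
  ∂[2,4,5] = [4,5] − [2,5] + [2,4].
This gives a 12×6 integer matrix of rank 6; reducing to Smith normal form yields diagonal entries (1,1,1,1,1,1).

From H_k ≅ ker(∂_k) / im(∂_{k+1}) we obtain:

  H_0: rank C_0 − rank ∂_1 = 6 − 5 = 1, and the invariant factors of ∂_1 are all 1, so H_0 ≅ Z.

(K is a triangulation of the cylinder S^1 x I.)

H_0 ≅ Z.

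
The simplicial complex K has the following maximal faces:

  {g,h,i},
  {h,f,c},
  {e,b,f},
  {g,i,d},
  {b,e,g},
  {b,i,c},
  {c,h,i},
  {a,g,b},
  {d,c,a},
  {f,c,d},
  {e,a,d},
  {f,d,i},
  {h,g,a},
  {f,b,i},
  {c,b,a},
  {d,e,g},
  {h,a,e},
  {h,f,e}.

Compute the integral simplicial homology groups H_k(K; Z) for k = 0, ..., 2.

We work with the vertex ordering a < b < c < d < e < f < g < h < i. The simplices of K, each written with vertices in increasing order, are:

  0-simplices (9): a, b, c, d, e, f, g, h, i
  1-simplices (27): ab, ac, ad, ae, ag, ah, bc, be, bf, bg, bi, cd, cf, ch, ci, de, df, dg, di, ef, eg, eh, fh, fi, gh, gi, hi
  2-simplices (18): abc, abg, acd, ade, aeh, agh, bci, bef, beg, bfi, cdf, cfh, chi, deg, dfi, dgi, efh, ghi

Hence C_0 ≅ Z^9, C_1 ≅ Z^27, C_2 ≅ Z^18.

The boundary map ∂_1: C_1 → C_0 sends each edge [p,q] (with p < q) to q − p. For instance
  ∂bi = i − b.
As a 9×27 matrix over Z this has rank 8, with invariant factors (1,1,1,1,1,1,1,1).

Boundary ∂_2: C_2 → C_1 maps a triangle to the signed sum of its edges. For instance
  ∂ade = de − ae + ad,
  ∂bef = ef − bf + be.
This gives a 27×18 integer matrix of rank 18; reducing to Smith normal form yields diagonal entries (1,1,1,1,1,1,1,1,1,1,1,1,1,1,1,1,1,2).

Now H_k = ker ∂_k / im ∂_{k+1}, so:

  H_0: rank C_0 − rank ∂_1 = 9 − 8 = 1, and the invariant factors of ∂_1 are all 1, so H_0 = Z.
  H_1: rank ker ∂_1 − rank ∂_2 = (27 − 8) − 18 = 1, and ∂_2 has invariant factor 2 > 1, so H_1 = Z × Z/2.
  H_2: rank ker ∂_2 − rank ∂_3 = (18 − 18) − 0 = 0, and there is no ∂_3, so H_2 = 0.

As a check, the Euler characteristic is 9 − 27 + 18 = 0, which agrees with 1 − 1 + 0 = 0.

H_0 = Z,  H_1 = Z × Z/2,  H_2 = 0.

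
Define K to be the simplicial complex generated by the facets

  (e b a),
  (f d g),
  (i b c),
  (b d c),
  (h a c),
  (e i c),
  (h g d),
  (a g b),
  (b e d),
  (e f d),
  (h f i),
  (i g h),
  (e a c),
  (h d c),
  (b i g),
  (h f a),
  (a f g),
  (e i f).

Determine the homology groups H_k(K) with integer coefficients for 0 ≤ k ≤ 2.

Fix the vertex order a < b < c < d < e < f < g < h < i and write every simplex with vertices in increasing order. Then dim K = 2 and the simplices of K are:

  0-simplices (9): a, b, c, d, e, f, g, h, i
  1-simplices (27): ab, ac, ae, af, ag, ah, bc, bd, be, bg, bi, cd, ce, ch, ci, de, df, dg, dh, ef, ei, fg, fh, fi, gh, gi, hi
  2-simplices (18): abe, abg, ace, ach, afg, afh, bcd, bci, bde, bgi, cdh, cei, def, dfg, dgh, efi, fhi, ghi

Hence C_0 ≅ Z^9, C_1 ≅ Z^27, C_2 ≅ Z^18.

Boundary ∂_1: C_1 → C_0 is given by ∂[p,q] = [q] − [p].
As a 9×27 matrix over Z this has rank 8, with invariant factors (1,1,1,1,1,1,1,1).

Boundary ∂_2: C_2 → C_1 acts by ∂[p,q,r] = [q,r] − [p,r] + [p,q]. For instance
  ∂ach = ch − ah + ac,
  ∂bde = de − be + bd.
As a 27×18 matrix over Z this has rank 18, with invariant factors (1,1,1,1,1,1,1,1,1,1,1,1,1,1,1,1,1,2).

Reading off H_k = ker ∂_k / im ∂_{k+1}:

  H_0: rank C_0 − rank ∂_1 = 9 − 8 = 1, and the invariant factors of ∂_1 are all 1, so H_0 ≅ Z.
  H_1: rank ker ∂_1 − rank ∂_2 = (27 − 8) − 18 = 1, and ∂_2 has invariant factor 2 > 1, so H_1 ≅ Z ⊕ Z/2.
  H_2: rank ker ∂_2 − rank ∂_3 = (18 − 18) − 0 = 0, and there is no ∂_3, so H_2 ≅ 0.

H_0 ≅ Z,  H_1 ≅ Z ⊕ Z/2,  H_2 = 0.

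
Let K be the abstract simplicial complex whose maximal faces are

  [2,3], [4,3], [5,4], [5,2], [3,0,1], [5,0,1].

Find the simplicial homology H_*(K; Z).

We work with the vertex ordering 0 < 1 < 2 < 3 < 4 < 5. The simplices of K, each written with vertices in increasing order, are:

  0-simplices (6): [0], [1], [2], [3], [4], [5]
  1-simplices (9): [0,1], [0,3], [0,5], [1,3], [1,5], [2,3], [2,5], [3,4], [4,5]
  2-simplices (2): [0,1,3], [0,1,5]

giving chain groups C_0 ≅ Z^6, C_1 ≅ Z^9, C_2 ≅ Z^2.

∂_1: C_1 → C_0 sends each edge [p,q] (with p < q) to q − p. For instance
  ∂[3,4] = [4] − [3].
As a 6×9 matrix over Z this has rank 5, with invariant factors (1,1,1,1,1).

∂_2: C_2 → C_1 maps a triangle to the signed sum of its edges. For instance
  ∂[0,1,5] = [1,5] − [0,5] + [0,1],
  ∂[0,1,3] = [1,3] − [0,3] + [0,1].
The resulting 9×2 matrix has rank 2, and its Smith normal form has invariant factors (1,1).

Reading off H_k = ker ∂_k / im ∂_{k+1}:

  H_0: rank C_0 − rank ∂_1 = 6 − 5 = 1, and the invariant factors of ∂_1 are all 1, so H_0 ≅ Z.
  H_1: rank ker ∂_1 − rank ∂_2 = (9 − 5) − 2 = 2, and the invariant factors of ∂_2 are all 1, so H_1 ≅ Z^2.
  H_2: rank ker ∂_2 − rank ∂_3 = (2 − 2) − 0 = 0, and there is no ∂_3, so H_2 ≅ 0.

H_0 = Z,  H_1 = Z^2,  H_2 = 0.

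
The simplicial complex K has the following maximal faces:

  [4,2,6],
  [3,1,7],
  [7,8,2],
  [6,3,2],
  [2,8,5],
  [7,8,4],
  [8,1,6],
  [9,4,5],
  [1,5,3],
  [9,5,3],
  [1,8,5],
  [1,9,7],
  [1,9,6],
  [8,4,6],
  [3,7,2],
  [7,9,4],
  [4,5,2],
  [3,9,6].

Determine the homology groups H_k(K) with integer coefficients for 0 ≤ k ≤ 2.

H_0 = Z,  H_1 = Z ⊕ Z/2,  H_2 = 0.

Take the total order 1 < 2 < 3 < 4 < 5 < 6 < 7 < 8 < 9 on the vertex set. Then K (dimension 2) consists of the simplices:

  0-simplices (9): [1], [2], [3], [4], [5], [6], [7], [8], [9]
  1-simplices (27): (27 of them)
  2-simplices (18): [1,3,5], [1,3,7], [1,5,8], [1,6,8], [1,6,9], [1,7,9], [2,3,6], [2,3,7], [2,4,5], [2,4,6], [2,5,8], [2,7,8], [3,5,9], [3,6,9], [4,5,9], [4,6,8], [4,7,8], [4,7,9]

so the chain groups are C_0 ≅ Z^9, C_1 ≅ Z^27, C_2 ≅ Z^18.

Boundary ∂_1: C_1 → C_0 maps an edge to its endpoints' difference, ∂[p,q] = q − p.
The resulting 9×27 matrix has rank 8, and its Smith normal form has invariant factors (1,1,1,1,1,1,1,1).

∂_2: C_2 → C_1 acts by ∂[p,q,r] = [q,r] − [p,r] + [p,q]. For instance
  ∂[2,3,6] = [3,6] − [2,6] + [2,3],
  ∂[1,5,8] = [5,8] − [1,8] + [1,5].
As a 27×18 matrix over Z this has rank 18, with invariant factors (1,1,1,1,1,1,1,1,1,1,1,1,1,1,1,1,1,2).

Computing H_k = (kernel of ∂_k) / (image of ∂_{k+1}):

  H_0: rank C_0 − rank ∂_1 = 9 − 8 = 1, and the invariant factors of ∂_1 are all 1, so H_0 ≅ Z.
  H_1: rank ker ∂_1 − rank ∂_2 = (27 − 8) − 18 = 1, and ∂_2 has invariant factor 2 > 1, so H_1 ≅ Z ⊕ Z/2.
  H_2: rank ker ∂_2 − rank ∂_3 = (18 − 18) − 0 = 0, and there is no ∂_3, so H_2 ≅ 0.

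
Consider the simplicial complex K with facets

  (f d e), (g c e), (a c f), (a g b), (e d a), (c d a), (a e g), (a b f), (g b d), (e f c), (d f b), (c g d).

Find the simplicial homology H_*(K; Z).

H_0 ≅ Z,  H_1 ≅ Z/2,  H_2 = 0.

K has 7 vertices, 18 edges, 12 triangles.
rank ∂_0 = 0, rank ∂_1 = 6 ⇒ b_0 = 7 − 0 − 6 = 1; all invariant factors of ∂_1 are 1 so no torsion. So H_0 ≅ Z.
rank ∂_1 = 6, rank ∂_2 = 12 ⇒ b_1 = 18 − 6 − 12 = 0; ∂_2 has invariant factor(s) [2] giving torsion. So H_1 ≅ Z/2.
rank ∂_2 = 12, rank ∂_3 = 0 ⇒ b_2 = 12 − 12 − 0 = 0. So H_2 ≅ 0.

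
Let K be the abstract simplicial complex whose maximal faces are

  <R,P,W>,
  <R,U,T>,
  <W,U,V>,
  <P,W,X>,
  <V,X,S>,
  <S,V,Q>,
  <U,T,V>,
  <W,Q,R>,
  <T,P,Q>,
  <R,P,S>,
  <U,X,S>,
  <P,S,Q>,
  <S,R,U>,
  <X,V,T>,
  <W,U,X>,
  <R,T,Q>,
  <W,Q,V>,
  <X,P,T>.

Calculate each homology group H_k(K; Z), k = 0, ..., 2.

We work with the vertex ordering P < Q < R < S < T < U < V < W < X. The simplices of K, each written with vertices in increasing order, are:

  0-simplices (9): P, Q, R, S, T, U, V, W, X
  1-simplices (27): PQ, PR, PS, PT, PW, PX, QR, QS, QT, QV, QW, RS, RT, RU, RW, SU, SV, SX, TU, TV, TX, UV, UW, UX, VW, VX, WX
  2-simplices (18): PQS, PQT, PRS, PRW, PTX, PWX, QRT, QRW, QSV, QVW, RSU, RTU, SUX, SVX, TUV, TVX, UVW, UWX

so the chain groups are C_0 ≅ Z^9, C_1 ≅ Z^27, C_2 ≅ Z^18.

The boundary map ∂_1: C_1 → C_0 is given by ∂[p,q] = [q] − [p].
As a 9×27 matrix over Z this has rank 8, with invariant factors (1,1,1,1,1,1,1,1).

∂_2: C_2 → C_1 sends each 2-simplex [p,q,r] to [q,r] − [p,r] + [p,q]. For instance
  ∂UVW = VW − UW + UV,
  ∂RSU = SU − RU + RS.
As a 27×18 matrix over Z this has rank 18, with invariant factors (1,1,1,1,1,1,1,1,1,1,1,1,1,1,1,1,1,2).

Computing H_k = (kernel of ∂_k) / (image of ∂_{k+1}):

  H_0: rank C_0 − rank ∂_1 = 9 − 8 = 1, and the invariant factors of ∂_1 are all 1, so H_0 = Z.
  H_1: rank ker ∂_1 − rank ∂_2 = (27 − 8) − 18 = 1, and ∂_2 has invariant factor 2 > 1, so H_1 = Z ⊕ Z/2.
  H_2: rank ker ∂_2 − rank ∂_3 = (18 − 18) − 0 = 0, and there is no ∂_3, so H_2 = 0.

As a check, the Euler characteristic is 9 − 27 + 18 = 0, which agrees with 1 − 1 + 0 = 0.

H_0 ≅ Z,  H_1 ≅ Z ⊕ Z/2,  H_2 = 0.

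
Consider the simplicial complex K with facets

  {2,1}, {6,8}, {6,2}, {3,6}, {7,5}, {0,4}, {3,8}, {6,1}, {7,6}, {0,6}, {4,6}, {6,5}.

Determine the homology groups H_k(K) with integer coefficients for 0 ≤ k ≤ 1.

Fix the vertex order 0 < 1 < 2 < 3 < 4 < 5 < 6 < 7 < 8 and write every simplex with vertices in increasing order. Then dim K = 1 and the simplices of K are:

  0-simplices (9): [0], [1], [2], [3], [4], [5], [6], [7], [8]
  1-simplices (12): [0,4], [0,6], [1,2], [1,6], [2,6], [3,6], [3,8], [4,6], [5,6], [5,7], [6,7], [6,8]

Hence C_0 ≅ Z^9, C_1 ≅ Z^12.

The boundary map ∂_1: C_1 → C_0 maps an edge to its endpoints' difference, ∂[p,q] = q − p.
This gives a 9×12 integer matrix of rank 8; reducing to Smith normal form yields diagonal entries (1,1,1,1,1,1,1,1).

Now H_k = ker ∂_k / im ∂_{k+1}, so:

  H_0: rank C_0 − rank ∂_1 = 9 − 8 = 1, and the invariant factors of ∂_1 are all 1, so H_0 ≅ Z.
  H_1: rank ker ∂_1 − rank ∂_2 = (12 − 8) − 0 = 4, and there is no ∂_2, so H_1 ≅ Z^4.

As a check, the Euler characteristic is 9 − 12 = -3, which agrees with 1 − 4 = -3.

H_0 = Z,  H_1 = Z^4.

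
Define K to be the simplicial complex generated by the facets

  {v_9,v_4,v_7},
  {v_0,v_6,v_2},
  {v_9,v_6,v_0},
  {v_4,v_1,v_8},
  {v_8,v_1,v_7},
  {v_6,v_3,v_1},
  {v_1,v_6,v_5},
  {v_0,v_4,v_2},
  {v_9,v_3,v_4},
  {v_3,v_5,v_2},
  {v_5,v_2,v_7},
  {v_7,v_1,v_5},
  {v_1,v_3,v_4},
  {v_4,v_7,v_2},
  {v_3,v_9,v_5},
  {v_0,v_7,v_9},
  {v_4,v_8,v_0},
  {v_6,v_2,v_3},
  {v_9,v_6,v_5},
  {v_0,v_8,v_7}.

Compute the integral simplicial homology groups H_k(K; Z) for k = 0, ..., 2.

Fix the vertex order v_0 < v_1 < v_2 < v_3 < v_4 < v_5 < v_6 < v_7 < v_8 < v_9 and write every simplex with vertices in increasing order. Then dim K = 2 and the simplices of K are:

  0-simplices (10): [v_0], [v_1], [v_2], [v_3], [v_4], [v_5], [v_6], [v_7], [v_8], [v_9]
  1-simplices (30): (30 of them)
  2-simplices (20): (20 of them)

so the chain groups are C_0 ≅ Z^10, C_1 ≅ Z^30, C_2 ≅ Z^20.

Boundary ∂_1: C_1 → C_0 is given by ∂[p,q] = [q] − [p]. For instance
  ∂[v_0,v_8] = [v_8] − [v_0].
As a 10×30 matrix over Z this has rank 9, with invariant factors (1,1,1,1,1,1,1,1,1).

∂_2: C_2 → C_1 sends each 2-simplex [p,q,r] to [q,r] − [p,r] + [p,q]. For instance
  ∂[v_1,v_3,v_4] = [v_3,v_4] − [v_1,v_4] + [v_1,v_3],
  ∂[v_1,v_5,v_7] = [v_5,v_7] − [v_1,v_7] + [v_1,v_5].
The resulting 30×20 matrix has rank 20, and its Smith normal form has invariant factors (1,1,1,1,1,1,1,1,1,1,1,1,1,1,1,1,1,1,1,2).

Now H_k = ker ∂_k / im ∂_{k+1}, so:

  H_0: rank C_0 − rank ∂_1 = 10 − 9 = 1, and the invariant factors of ∂_1 are all 1, so H_0 ≅ Z.
  H_1: rank ker ∂_1 − rank ∂_2 = (30 − 9) − 20 = 1, and ∂_2 has invariant factor 2 > 1, so H_1 ≅ Z × Z/2.
  H_2: rank ker ∂_2 − rank ∂_3 = (20 − 20) − 0 = 0, and there is no ∂_3, so H_2 ≅ 0.

H_0 = Z,  H_1 = Z × Z/2,  H_2 = 0.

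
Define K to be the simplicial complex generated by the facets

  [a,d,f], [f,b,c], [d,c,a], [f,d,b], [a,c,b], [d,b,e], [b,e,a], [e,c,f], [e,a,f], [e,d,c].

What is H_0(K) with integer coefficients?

H_0 ≅ Z.

We work with the vertex ordering a < b < c < d < e < f. The simplices of K, each written with vertices in increasing order, are:

  0-simplices (6): a, b, c, d, e, f
  1-simplices (15): ab, ac, ad, ae, af, bc, bd, be, bf, cd, ce, cf, de, df, ef
  2-simplices (10): abc, abe, acd, adf, aef, bcf, bde, bdf, cde, cef

so the chain groups are C_0 ≅ Z^6, C_1 ≅ Z^15, C_2 ≅ Z^10.

∂_1: C_1 → C_0 is given by ∂[p,q] = [q] − [p]. For instance
  ∂bd = d − b.
As a 6×15 matrix over Z this has rank 5, with invariant factors (1,1,1,1,1).

The boundary map ∂_2: C_2 → C_1 sends each 2-simplex [p,q,r] to [q,r] − [p,r] + [p,q]. For instance
  ∂bde = de − be + bd,
  ∂abe = be − ae + ab.
The resulting 15×10 matrix has rank 10, and its Smith normal form has invariant factors (1,1,1,1,1,1,1,1,1,2).

From H_k ≅ ker(∂_k) / im(∂_{k+1}) we obtain:

  H_0: rank C_0 − rank ∂_1 = 6 − 5 = 1, and the invariant factors of ∂_1 are all 1, so H_0 ≅ Z.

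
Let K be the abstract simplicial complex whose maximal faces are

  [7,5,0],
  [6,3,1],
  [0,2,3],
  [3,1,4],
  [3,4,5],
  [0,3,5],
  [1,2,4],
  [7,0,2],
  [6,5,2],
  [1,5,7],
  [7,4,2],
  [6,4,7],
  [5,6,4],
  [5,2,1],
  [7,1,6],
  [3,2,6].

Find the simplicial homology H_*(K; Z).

H_0 = Z,  H_1 = Z^2,  H_2 = Z.

K has 8 vertices, 24 edges, 16 triangles.
rank ∂_0 = 0, rank ∂_1 = 7 ⇒ b_0 = 8 − 0 − 7 = 1; all invariant factors of ∂_1 are 1 so no torsion. So H_0 = Z.
rank ∂_1 = 7, rank ∂_2 = 15 ⇒ b_1 = 24 − 7 − 15 = 2; all invariant factors of ∂_2 are 1 so no torsion. So H_1 = Z^2.
rank ∂_2 = 15, rank ∂_3 = 0 ⇒ b_2 = 16 − 15 − 0 = 1. So H_2 = Z.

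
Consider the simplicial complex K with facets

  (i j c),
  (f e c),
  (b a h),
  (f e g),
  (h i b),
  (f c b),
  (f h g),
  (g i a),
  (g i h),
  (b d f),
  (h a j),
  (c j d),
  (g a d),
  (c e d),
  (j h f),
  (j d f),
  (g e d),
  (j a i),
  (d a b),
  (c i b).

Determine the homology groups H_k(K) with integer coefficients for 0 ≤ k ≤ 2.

Order the vertices as a < b < c < d < e < f < g < h < i < j. Listing each simplex with vertices in this order, K has dimension 2 with simplices:

  0-simplices (10): a, b, c, d, e, f, g, h, i, j
  1-simplices (30): ab, ad, ag, ah, ai, aj, bc, bd, bf, bh, bi, cd, ce, cf, ci, cj, de, df, dg, dj, ef, eg, fg, fh, fj, gh, gi, hi, hj, ij
  2-simplices (20): abd, abh, adg, agi, ahj, aij, bcf, bci, bdf, bhi, cde, cdj, cef, cij, deg, dfj, efg, fgh, fhj, ghi

giving chain groups C_0 ≅ Z^10, C_1 ≅ Z^30, C_2 ≅ Z^20.

Boundary ∂_1: C_1 → C_0 maps an edge to its endpoints' difference, ∂[p,q] = q − p.
The resulting 10×30 matrix has rank 9, and its Smith normal form has invariant factors (1,1,1,1,1,1,1,1,1).

The boundary map ∂_2: C_2 → C_1 sends each 2-simplex [p,q,r] to [q,r] − [p,r] + [p,q]. For instance
  ∂adg = dg − ag + ad,
  ∂fhj = hj − fj + fh.
The 30×20 boundary matrix has rank 20 and Smith normal form diag(1,1,1,1,1,1,1,1,1,1,1,1,1,1,1,1,1,1,1,2).

Computing H_k = (kernel of ∂_k) / (image of ∂_{k+1}):

  H_0: rank C_0 − rank ∂_1 = 10 − 9 = 1, and the invariant factors of ∂_1 are all 1, so H_0 = Z.
  H_1: rank ker ∂_1 − rank ∂_2 = (30 − 9) − 20 = 1, and ∂_2 has invariant factor 2 > 1, so H_1 = Z ⊕ Z/2.
  H_2: rank ker ∂_2 − rank ∂_3 = (20 − 20) − 0 = 0, and there is no ∂_3, so H_2 = 0.

(K is a triangulation of the Klein bottle.)

H_0 = Z,  H_1 = Z ⊕ Z/2,  H_2 = 0.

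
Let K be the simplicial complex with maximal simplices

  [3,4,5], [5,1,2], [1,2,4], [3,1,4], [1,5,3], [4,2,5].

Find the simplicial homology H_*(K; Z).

H_0 = Z,  H_1 = 0,  H_2 = Z.

Fix the vertex order 1 < 2 < 3 < 4 < 5 and write every simplex with vertices in increasing order. Then dim K = 2 and the simplices of K are:

  0-simplices (5): [1], [2], [3], [4], [5]
  1-simplices (9): [1,2], [1,3], [1,4], [1,5], [2,4], [2,5], [3,4], [3,5], [4,5]
  2-simplices (6): [1,2,4], [1,2,5], [1,3,4], [1,3,5], [2,4,5], [3,4,5]

Hence C_0 ≅ Z^5, C_1 ≅ Z^9, C_2 ≅ Z^6.

∂_1: C_1 → C_0 maps an edge to its endpoints' difference, ∂[p,q] = q − p.
This gives a 5×9 integer matrix of rank 4; reducing to Smith normal form yields diagonal entries (1,1,1,1).

The boundary map ∂_2: C_2 → C_1 acts by ∂[p,q,r] = [q,r] − [p,r] + [p,q]. For instance
  ∂[3,4,5] = [4,5] − [3,5] + [3,4],
  ∂[1,3,5] = [3,5] − [1,5] + [1,3].
As a 9×6 matrix over Z this has rank 5, with invariant factors (1,1,1,1,1).

Computing H_k = (kernel of ∂_k) / (image of ∂_{k+1}):

  H_0: rank C_0 − rank ∂_1 = 5 − 4 = 1, and the invariant factors of ∂_1 are all 1, so H_0 = Z.
  H_1: rank ker ∂_1 − rank ∂_2 = (9 − 4) − 5 = 0, and the invariant factors of ∂_2 are all 1, so H_1 = 0.
  H_2: rank ker ∂_2 − rank ∂_3 = (6 − 5) − 0 = 1, and there is no ∂_3, so H_2 = Z.

(K is a triangulation of the 2-sphere S^2.)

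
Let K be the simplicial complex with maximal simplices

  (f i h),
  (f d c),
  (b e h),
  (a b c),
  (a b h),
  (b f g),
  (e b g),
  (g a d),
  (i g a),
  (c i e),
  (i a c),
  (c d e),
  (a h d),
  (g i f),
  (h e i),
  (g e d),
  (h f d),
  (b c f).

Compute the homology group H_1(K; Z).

K has 9 vertices, 27 edges, 18 triangles.
rank ∂_1 = 8, rank ∂_2 = 17 ⇒ b_1 = 27 − 8 − 17 = 2; all invariant factors of ∂_2 are 1 so no torsion. So H_1 ≅ Z^2.

H_1 = Z^2.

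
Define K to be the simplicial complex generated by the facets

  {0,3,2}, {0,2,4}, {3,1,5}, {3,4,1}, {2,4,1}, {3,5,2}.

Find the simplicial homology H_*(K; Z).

H_0 = Z,  H_1 = Z,  H_2 = 0.

Fix the vertex order 0 < 1 < 2 < 3 < 4 < 5 and write every simplex with vertices in increasing order. Then dim K = 2 and the simplices of K are:

  0-simplices (6): [0], [1], [2], [3], [4], [5]
  1-simplices (12): [0,2], [0,3], [0,4], [1,2], [1,3], [1,4], [1,5], [2,3], [2,4], [2,5], [3,4], [3,5]
  2-simplices (6): [0,2,3], [0,2,4], [1,2,4], [1,3,4], [1,3,5], [2,3,5]

Hence C_0 ≅ Z^6, C_1 ≅ Z^12, C_2 ≅ Z^6.

The boundary map ∂_1: C_1 → C_0 is given by ∂[p,q] = [q] − [p]. For instance
  ∂[0,3] = [3] − [0].
The resulting 6×12 matrix has rank 5, and its Smith normal form has invariant factors (1,1,1,1,1).

The boundary map ∂_2: C_2 → C_1 sends each 2-simplex [p,q,r] to [q,r] − [p,r] + [p,q]. For instance
  ∂[1,3,5] = [3,5] − [1,5] + [1,3],
  ∂[1,3,4] = [3,4] − [1,4] + [1,3].
This gives a 12×6 integer matrix of rank 6; reducing to Smith normal form yields diagonal entries (1,1,1,1,1,1).

Reading off H_k = ker ∂_k / im ∂_{k+1}:

  H_0: rank C_0 − rank ∂_1 = 6 − 5 = 1, and the invariant factors of ∂_1 are all 1, so H_0 = Z.
  H_1: rank ker ∂_1 − rank ∂_2 = (12 − 5) − 6 = 1, and the invariant factors of ∂_2 are all 1, so H_1 = Z.
  H_2: rank ker ∂_2 − rank ∂_3 = (6 − 6) − 0 = 0, and there is no ∂_3, so H_2 = 0.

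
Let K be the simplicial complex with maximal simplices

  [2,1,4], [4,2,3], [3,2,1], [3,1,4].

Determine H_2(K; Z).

Take the total order 1 < 2 < 3 < 4 on the vertex set. Then K (dimension 2) consists of the simplices:

  0-simplices (4): [1], [2], [3], [4]
  1-simplices (6): [1,2], [1,3], [1,4], [2,3], [2,4], [3,4]
  2-simplices (4): [1,2,3], [1,2,4], [1,3,4], [2,3,4]

giving chain groups C_0 ≅ Z^4, C_1 ≅ Z^6, C_2 ≅ Z^4.

Boundary ∂_1: C_1 → C_0 is given by ∂[p,q] = [q] − [p]. For instance
  ∂[1,2] = [2] − [1].
As a 4×6 matrix over Z this has rank 3, with invariant factors (1,1,1).

Boundary ∂_2: C_2 → C_1 sends each 2-simplex [p,q,r] to [q,r] − [p,r] + [p,q]. For instance
  ∂[2,3,4] = [3,4] − [2,4] + [2,3],
  ∂[1,2,3] = [2,3] − [1,3] + [1,2].
This gives a 6×4 integer matrix of rank 3; reducing to Smith normal form yields diagonal entries (1,1,1).

Computing H_k = (kernel of ∂_k) / (image of ∂_{k+1}):

  H_2: rank ker ∂_2 − rank ∂_3 = (4 − 3) − 0 = 1, and there is no ∂_3, so H_2 = Z.

H_2 ≅ Z.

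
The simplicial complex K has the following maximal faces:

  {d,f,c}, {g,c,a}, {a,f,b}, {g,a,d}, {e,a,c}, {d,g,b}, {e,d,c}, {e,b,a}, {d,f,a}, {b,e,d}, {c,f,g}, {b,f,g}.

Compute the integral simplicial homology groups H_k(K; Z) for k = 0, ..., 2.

H_0 = Z,  H_1 = Z/2Z,  H_2 = 0.

Fix the vertex order a < b < c < d < e < f < g and write every simplex with vertices in increasing order. Then dim K = 2 and the simplices of K are:

  0-simplices (7): a, b, c, d, e, f, g
  1-simplices (18): ab, ac, ad, ae, af, ag, bd, be, bf, bg, cd, ce, cf, cg, de, df, dg, fg
  2-simplices (12): abe, abf, ace, acg, adf, adg, bde, bdg, bfg, cde, cdf, cfg

giving chain groups C_0 ≅ Z^7, C_1 ≅ Z^18, C_2 ≅ Z^12.

The boundary map ∂_1: C_1 → C_0 maps an edge to its endpoints' difference, ∂[p,q] = q − p. For instance
  ∂af = f − a.
This gives a 7×18 integer matrix of rank 6; reducing to Smith normal form yields diagonal entries (1,1,1,1,1,1).

∂_2: C_2 → C_1 maps a triangle to the signed sum of its edges. For instance
  ∂bfg = fg − bg + bf,
  ∂acg = cg − ag + ac.
As a 18×12 matrix over Z this has rank 12, with invariant factors (1,1,1,1,1,1,1,1,1,1,1,2).

Reading off H_k = ker ∂_k / im ∂_{k+1}:

  H_0: rank C_0 − rank ∂_1 = 7 − 6 = 1, and the invariant factors of ∂_1 are all 1, so H_0 = Z.
  H_1: rank ker ∂_1 − rank ∂_2 = (18 − 6) − 12 = 0, and ∂_2 has invariant factor 2 > 1, so H_1 = Z/2Z.
  H_2: rank ker ∂_2 − rank ∂_3 = (12 − 12) − 0 = 0, and there is no ∂_3, so H_2 = 0.

(K is a triangulation of the real projective plane RP^2.)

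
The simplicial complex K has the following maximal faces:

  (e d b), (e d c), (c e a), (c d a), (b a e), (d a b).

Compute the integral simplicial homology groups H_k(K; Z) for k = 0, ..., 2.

Take the total order a < b < c < d < e on the vertex set. Then K (dimension 2) consists of the simplices:

  0-simplices (5): a, b, c, d, e
  1-simplices (9): ab, ac, ad, ae, bd, be, cd, ce, de
  2-simplices (6): abd, abe, acd, ace, bde, cde

giving chain groups C_0 ≅ Z^5, C_1 ≅ Z^9, C_2 ≅ Z^6.

The boundary map ∂_1: C_1 → C_0 sends each edge [p,q] (with p < q) to q − p. For instance
  ∂de = e − d.
As a 5×9 matrix over Z this has rank 4, with invariant factors (1,1,1,1).

The boundary map ∂_2: C_2 → C_1 sends each 2-simplex [p,q,r] to [q,r] − [p,r] + [p,q]. For instance
  ∂ace = ce − ae + ac,
  ∂abe = be − ae + ab.
The resulting 9×6 matrix has rank 5, and its Smith normal form has invariant factors (1,1,1,1,1).

Now H_k = ker ∂_k / im ∂_{k+1}, so:

  H_0: rank C_0 − rank ∂_1 = 5 − 4 = 1, and the invariant factors of ∂_1 are all 1, so H_0 = Z.
  H_1: rank ker ∂_1 − rank ∂_2 = (9 − 4) − 5 = 0, and the invariant factors of ∂_2 are all 1, so H_1 = 0.
  H_2: rank ker ∂_2 − rank ∂_3 = (6 − 5) − 0 = 1, and there is no ∂_3, so H_2 = Z.

As a check, the Euler characteristic is 5 − 9 + 6 = 2, which agrees with 1 − 0 + 1 = 2.

H_0 ≅ Z,  H_1 = 0,  H_2 ≅ Z.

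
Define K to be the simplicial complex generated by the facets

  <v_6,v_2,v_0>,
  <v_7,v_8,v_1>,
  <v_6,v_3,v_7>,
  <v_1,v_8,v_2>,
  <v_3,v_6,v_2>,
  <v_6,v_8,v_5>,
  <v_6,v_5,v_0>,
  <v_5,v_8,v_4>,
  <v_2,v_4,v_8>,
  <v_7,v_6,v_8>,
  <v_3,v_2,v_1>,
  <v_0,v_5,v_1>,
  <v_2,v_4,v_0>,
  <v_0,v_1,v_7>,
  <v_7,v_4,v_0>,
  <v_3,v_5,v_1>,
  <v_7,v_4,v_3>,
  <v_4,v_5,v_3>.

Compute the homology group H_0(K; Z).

Order the vertices as v_0 < v_1 < v_2 < v_3 < v_4 < v_5 < v_6 < v_7 < v_8. Listing each simplex with vertices in this order, K has dimension 2 with simplices:

  0-simplices (9): [v_0], [v_1], [v_2], [v_3], [v_4], [v_5], [v_6], [v_7], [v_8]
  1-simplices (27): (27 of them)
  2-simplices (18): (18 of them)

so the chain groups are C_0 ≅ Z^9, C_1 ≅ Z^27, C_2 ≅ Z^18.

∂_1: C_1 → C_0 maps an edge to its endpoints' difference, ∂[p,q] = q − p. For instance
  ∂[v_5,v_8] = [v_8] − [v_5].
This gives a 9×27 integer matrix of rank 8; reducing to Smith normal form yields diagonal entries (1,1,1,1,1,1,1,1).

Boundary ∂_2: C_2 → C_1 maps a triangle to the signed sum of its edges. For instance
  ∂[v_0,v_5,v_6] = [v_5,v_6] − [v_0,v_6] + [v_0,v_5],
  ∂[v_2,v_3,v_6] = [v_3,v_6] − [v_2,v_6] + [v_2,v_3].
The 27×18 boundary matrix has rank 17 and Smith normal form diag(1,1,1,1,1,1,1,1,1,1,1,1,1,1,1,1,1).

Reading off H_k = ker ∂_k / im ∂_{k+1}:

  H_0: rank C_0 − rank ∂_1 = 9 − 8 = 1, and the invariant factors of ∂_1 are all 1, so H_0 = Z.

H_0 ≅ Z.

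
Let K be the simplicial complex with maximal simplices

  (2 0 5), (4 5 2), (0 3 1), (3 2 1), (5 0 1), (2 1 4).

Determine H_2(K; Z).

H_2 ≅ 0.

Fix the vertex order 0 < 1 < 2 < 3 < 4 < 5 and write every simplex with vertices in increasing order. Then dim K = 2 and the simplices of K are:

  0-simplices (6): [0], [1], [2], [3], [4], [5]
  1-simplices (12): [0,1], [0,2], [0,3], [0,5], [1,2], [1,3], [1,4], [1,5], [2,3], [2,4], [2,5], [4,5]
  2-simplices (6): [0,1,3], [0,1,5], [0,2,5], [1,2,3], [1,2,4], [2,4,5]

Hence C_0 ≅ Z^6, C_1 ≅ Z^12, C_2 ≅ Z^6.

∂_1: C_1 → C_0 is given by ∂[p,q] = [q] − [p].
This gives a 6×12 integer matrix of rank 5; reducing to Smith normal form yields diagonal entries (1,1,1,1,1).

Boundary ∂_2: C_2 → C_1 sends each 2-simplex [p,q,r] to [q,r] − [p,r] + [p,q]. For instance
  ∂[0,1,5] = [1,5] − [0,5] + [0,1],
  ∂[2,4,5] = [4,5] − [2,5] + [2,4].
The resulting 12×6 matrix has rank 6, and its Smith normal form has invariant factors (1,1,1,1,1,1).

Now H_k = ker ∂_k / im ∂_{k+1}, so:

  H_2: rank ker ∂_2 − rank ∂_3 = (6 − 6) − 0 = 0, and there is no ∂_3, so H_2 = 0.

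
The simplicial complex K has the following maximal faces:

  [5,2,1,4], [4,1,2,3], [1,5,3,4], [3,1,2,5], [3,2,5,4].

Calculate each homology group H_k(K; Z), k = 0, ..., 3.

Order the vertices as 1 < 2 < 3 < 4 < 5. Listing each simplex with vertices in this order, K has dimension 3 with simplices:

  0-simplices (5): [1], [2], [3], [4], [5]
  1-simplices (10): [1,2], [1,3], [1,4], [1,5], [2,3], [2,4], [2,5], [3,4], [3,5], [4,5]
  2-simplices (10): [1,2,3], [1,2,4], [1,2,5], [1,3,4], [1,3,5], [1,4,5], [2,3,4], [2,3,5], [2,4,5], [3,4,5]
  3-simplices (5): [1,2,3,4], [1,2,3,5], [1,2,4,5], [1,3,4,5], [2,3,4,5]

giving chain groups C_0 ≅ Z^5, C_1 ≅ Z^10, C_2 ≅ Z^10, C_3 ≅ Z^5.

Boundary ∂_1: C_1 → C_0 sends each edge [p,q] (with p < q) to q − p.
As a 5×10 matrix over Z this has rank 4, with invariant factors (1,1,1,1).

Boundary ∂_2: C_2 → C_1 sends each 2-simplex [p,q,r] to [q,r] − [p,r] + [p,q]. For instance
  ∂[2,3,4] = [3,4] − [2,4] + [2,3],
  ∂[1,2,3] = [2,3] − [1,3] + [1,2].
The 10×10 boundary matrix has rank 6 and Smith normal form diag(1,1,1,1,1,1).

∂_3: C_3 → C_2 sends each 3-simplex σ to the alternating sum Σ_i (−1)^i (σ with its i-th vertex removed). For instance
  ∂[1,3,4,5] = [3,4,5] − [1,4,5] + [1,3,5] − [1,3,4],
  ∂[2,3,4,5] = [3,4,5] − [2,4,5] + [2,3,5] − [2,3,4].
The 10×5 boundary matrix has rank 4 and Smith normal form diag(1,1,1,1).

Now H_k = ker ∂_k / im ∂_{k+1}, so:

  H_0: rank C_0 − rank ∂_1 = 5 − 4 = 1, and the invariant factors of ∂_1 are all 1, so H_0 ≅ Z.
  H_1: rank ker ∂_1 − rank ∂_2 = (10 − 4) − 6 = 0, and the invariant factors of ∂_2 are all 1, so H_1 ≅ 0.
  H_2: rank ker ∂_2 − rank ∂_3 = (10 − 6) − 4 = 0, and the invariant factors of ∂_3 are all 1, so H_2 ≅ 0.
  H_3: rank ker ∂_3 − rank ∂_4 = (5 − 4) − 0 = 1, and there is no ∂_4, so H_3 ≅ Z.

As a check, the Euler characteristic is 5 − 10 + 10 − 5 = 0, which agrees with 1 − 0 + 0 − 1 = 0.

H_0 = Z,  H_1 = 0,  H_2 = 0,  H_3 = Z.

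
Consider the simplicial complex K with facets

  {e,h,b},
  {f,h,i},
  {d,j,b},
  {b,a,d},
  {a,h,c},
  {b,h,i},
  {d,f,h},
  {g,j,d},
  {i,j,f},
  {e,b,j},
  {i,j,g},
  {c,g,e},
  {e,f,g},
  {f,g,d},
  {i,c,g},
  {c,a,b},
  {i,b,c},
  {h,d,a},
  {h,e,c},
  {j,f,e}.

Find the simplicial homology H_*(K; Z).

We work with the vertex ordering a < b < c < d < e < f < g < h < i < j. The simplices of K, each written with vertices in increasing order, are:

  0-simplices (10): a, b, c, d, e, f, g, h, i, j
  1-simplices (30): ab, ac, ad, ah, bc, bd, be, bh, bi, bj, ce, cg, ch, ci, df, dg, dh, dj, ef, eg, eh, ej, fg, fh, fi, fj, gi, gj, hi, ij
  2-simplices (20): abc, abd, ach, adh, bci, bdj, beh, bej, bhi, ceg, ceh, cgi, dfg, dfh, dgj, efg, efj, fhi, fij, gij

so the chain groups are C_0 ≅ Z^10, C_1 ≅ Z^30, C_2 ≅ Z^20.

The boundary map ∂_1: C_1 → C_0 is given by ∂[p,q] = [q] − [p]. For instance
  ∂eh = h − e.
As a 10×30 matrix over Z this has rank 9, with invariant factors (1,1,1,1,1,1,1,1,1).

Boundary ∂_2: C_2 → C_1 sends each 2-simplex [p,q,r] to [q,r] − [p,r] + [p,q]. For instance
  ∂ceh = eh − ch + ce,
  ∂bhi = hi − bi + bh.
The 30×20 boundary matrix has rank 20 and Smith normal form diag(1,1,1,1,1,1,1,1,1,1,1,1,1,1,1,1,1,1,1,2).

From H_k ≅ ker(∂_k) / im(∂_{k+1}) we obtain:

  H_0: rank C_0 − rank ∂_1 = 10 − 9 = 1, and the invariant factors of ∂_1 are all 1, so H_0 ≅ Z.
  H_1: rank ker ∂_1 − rank ∂_2 = (30 − 9) − 20 = 1, and ∂_2 has invariant factor 2 > 1, so H_1 ≅ Z × Z/2.
  H_2: rank ker ∂_2 − rank ∂_3 = (20 − 20) − 0 = 0, and there is no ∂_3, so H_2 ≅ 0.

As a check, the Euler characteristic is 10 − 30 + 20 = 0, which agrees with 1 − 1 + 0 = 0.
(K is a triangulation of the Klein bottle.)

H_0 = Z,  H_1 = Z × Z/2,  H_2 = 0.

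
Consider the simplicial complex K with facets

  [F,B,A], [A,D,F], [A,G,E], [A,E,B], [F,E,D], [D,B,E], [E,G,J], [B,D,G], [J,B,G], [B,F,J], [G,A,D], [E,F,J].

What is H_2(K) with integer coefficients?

H_2 = 0.

We work with the vertex ordering A < B < D < E < F < G < J. The simplices of K, each written with vertices in increasing order, are:

  0-simplices (7): A, B, D, E, F, G, J
  1-simplices (18): AB, AD, AE, AF, AG, BD, BE, BF, BG, BJ, DE, DF, DG, EF, EG, EJ, FJ, GJ
  2-simplices (12): ABE, ABF, ADF, ADG, AEG, BDE, BDG, BFJ, BGJ, DEF, EFJ, EGJ

so the chain groups are C_0 ≅ Z^7, C_1 ≅ Z^18, C_2 ≅ Z^12.

∂_1: C_1 → C_0 maps an edge to its endpoints' difference, ∂[p,q] = q − p. For instance
  ∂FJ = J − F.
The resulting 7×18 matrix has rank 6, and its Smith normal form has invariant factors (1,1,1,1,1,1).

The boundary map ∂_2: C_2 → C_1 maps a triangle to the signed sum of its edges. For instance
  ∂AEG = EG − AG + AE,
  ∂ADG = DG − AG + AD.
The resulting 18×12 matrix has rank 12, and its Smith normal form has invariant factors (1,1,1,1,1,1,1,1,1,1,1,2).

Now H_k = ker ∂_k / im ∂_{k+1}, so:

  H_2: rank ker ∂_2 − rank ∂_3 = (12 − 12) − 0 = 0, and there is no ∂_3, so H_2 = 0.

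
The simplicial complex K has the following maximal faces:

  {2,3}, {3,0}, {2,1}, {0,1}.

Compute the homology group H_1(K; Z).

Fix the vertex order 0 < 1 < 2 < 3 and write every simplex with vertices in increasing order. Then dim K = 1 and the simplices of K are:

  0-simplices (4): [0], [1], [2], [3]
  1-simplices (4): [0,1], [0,3], [1,2], [2,3]

so the chain groups are C_0 ≅ Z^4, C_1 ≅ Z^4.

The boundary map ∂_1: C_1 → C_0 sends each edge [p,q] (with p < q) to q − p. For instance
  ∂[2,3] = [3] − [2].
The 4×4 boundary matrix has rank 3 and Smith normal form diag(1,1,1).

Reading off H_k = ker ∂_k / im ∂_{k+1}:

  H_1: rank ker ∂_1 − rank ∂_2 = (4 − 3) − 0 = 1, and there is no ∂_2, so H_1 = Z.

H_1 = Z.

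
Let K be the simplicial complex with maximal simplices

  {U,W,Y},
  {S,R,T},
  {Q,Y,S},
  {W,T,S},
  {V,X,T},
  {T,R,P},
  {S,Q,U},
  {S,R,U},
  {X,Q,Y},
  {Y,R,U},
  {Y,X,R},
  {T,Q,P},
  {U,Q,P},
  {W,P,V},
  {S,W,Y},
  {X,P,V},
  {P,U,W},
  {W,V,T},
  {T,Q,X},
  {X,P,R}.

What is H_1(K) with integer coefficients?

H_1 ≅ Z ⊕ Z/2.

We work with the vertex ordering P < Q < R < S < T < U < V < W < X < Y. The simplices of K, each written with vertices in increasing order, are:

  0-simplices (10): P, Q, R, S, T, U, V, W, X, Y
  1-simplices (30): PQ, PR, PT, PU, PV, PW, PX, QS, QT, QU, QX, QY, RS, RT, RU, RX, RY, ST, SU, SW, SY, TV, TW, TX, UW, UY, VW, VX, WY, XY
  2-simplices (20): PQT, PQU, PRT, PRX, PUW, PVW, PVX, QSU, QSY, QTX, QXY, RST, RSU, RUY, RXY, STW, SWY, TVW, TVX, UWY

so the chain groups are C_0 ≅ Z^10, C_1 ≅ Z^30, C_2 ≅ Z^20.

∂_1: C_1 → C_0 sends each edge [p,q] (with p < q) to q − p. For instance
  ∂VX = X − V.
The resulting 10×30 matrix has rank 9, and its Smith normal form has invariant factors (1,1,1,1,1,1,1,1,1).

The boundary map ∂_2: C_2 → C_1 acts by ∂[p,q,r] = [q,r] − [p,r] + [p,q]. For instance
  ∂PRX = RX − PX + PR,
  ∂TVW = VW − TW + TV.
The 30×20 boundary matrix has rank 20 and Smith normal form diag(1,1,1,1,1,1,1,1,1,1,1,1,1,1,1,1,1,1,1,2).

Reading off H_k = ker ∂_k / im ∂_{k+1}:

  H_1: rank ker ∂_1 − rank ∂_2 = (30 − 9) − 20 = 1, and ∂_2 has invariant factor 2 > 1, so H_1 ≅ Z ⊕ Z/2.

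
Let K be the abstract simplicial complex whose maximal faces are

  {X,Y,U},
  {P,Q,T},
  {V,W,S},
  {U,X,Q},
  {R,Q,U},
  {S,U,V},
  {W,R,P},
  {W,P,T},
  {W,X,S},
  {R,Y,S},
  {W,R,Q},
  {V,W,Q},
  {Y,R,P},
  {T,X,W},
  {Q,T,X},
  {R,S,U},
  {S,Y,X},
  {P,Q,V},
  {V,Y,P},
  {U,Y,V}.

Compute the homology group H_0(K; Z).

H_0 ≅ Z.

Order the vertices as P < Q < R < S < T < U < V < W < X < Y. Listing each simplex with vertices in this order, K has dimension 2 with simplices:

  0-simplices (10): P, Q, R, S, T, U, V, W, X, Y
  1-simplices (30): PQ, PR, PT, PV, PW, PY, QR, QT, QU, QV, QW, QX, RS, RU, RW, RY, SU, SV, SW, SX, SY, TW, TX, UV, UX, UY, VW, VY, WX, XY
  2-simplices (20): PQT, PQV, PRW, PRY, PTW, PVY, QRU, QRW, QTX, QUX, QVW, RSU, RSY, SUV, SVW, SWX, SXY, TWX, UVY, UXY

Hence C_0 ≅ Z^10, C_1 ≅ Z^30, C_2 ≅ Z^20.

∂_1: C_1 → C_0 sends each edge [p,q] (with p < q) to q − p. For instance
  ∂RS = S − R.
The resulting 10×30 matrix has rank 9, and its Smith normal form has invariant factors (1,1,1,1,1,1,1,1,1).

∂_2: C_2 → C_1 sends each 2-simplex [p,q,r] to [q,r] − [p,r] + [p,q]. For instance
  ∂SVW = VW − SW + SV,
  ∂QRU = RU − QU + QR.
As a 30×20 matrix over Z this has rank 20, with invariant factors (1,1,1,1,1,1,1,1,1,1,1,1,1,1,1,1,1,1,1,2).

Computing H_k = (kernel of ∂_k) / (image of ∂_{k+1}):

  H_0: rank C_0 − rank ∂_1 = 10 − 9 = 1, and the invariant factors of ∂_1 are all 1, so H_0 ≅ Z.

(K is a triangulation of the Klein bottle.)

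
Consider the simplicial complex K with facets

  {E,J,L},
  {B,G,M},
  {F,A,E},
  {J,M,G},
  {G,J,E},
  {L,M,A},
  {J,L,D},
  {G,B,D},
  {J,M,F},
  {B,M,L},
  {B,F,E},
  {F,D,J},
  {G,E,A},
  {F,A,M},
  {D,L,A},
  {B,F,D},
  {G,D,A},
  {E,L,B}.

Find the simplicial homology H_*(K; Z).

H_0 ≅ Z,  H_1 ≅ Z^2,  H_2 ≅ Z.

We work with the vertex ordering A < B < D < E < F < G < J < L < M. The simplices of K, each written with vertices in increasing order, are:

  0-simplices (9): A, B, D, E, F, G, J, L, M
  1-simplices (27): AD, AE, AF, AG, AL, AM, BD, BE, BF, BG, BL, BM, DF, DG, DJ, DL, EF, EG, EJ, EL, FJ, FM, GJ, GM, JL, JM, LM
  2-simplices (18): ADG, ADL, AEF, AEG, AFM, ALM, BDF, BDG, BEF, BEL, BGM, BLM, DFJ, DJL, EGJ, EJL, FJM, GJM

giving chain groups C_0 ≅ Z^9, C_1 ≅ Z^27, C_2 ≅ Z^18.

Boundary ∂_1: C_1 → C_0 is given by ∂[p,q] = [q] − [p].
The 9×27 boundary matrix has rank 8 and Smith normal form diag(1,1,1,1,1,1,1,1).

∂_2: C_2 → C_1 maps a triangle to the signed sum of its edges. For instance
  ∂DFJ = FJ − DJ + DF,
  ∂AFM = FM − AM + AF.
The 27×18 boundary matrix has rank 17 and Smith normal form diag(1,1,1,1,1,1,1,1,1,1,1,1,1,1,1,1,1).

Computing H_k = (kernel of ∂_k) / (image of ∂_{k+1}):

  H_0: rank C_0 − rank ∂_1 = 9 − 8 = 1, and the invariant factors of ∂_1 are all 1, so H_0 ≅ Z.
  H_1: rank ker ∂_1 − rank ∂_2 = (27 − 8) − 17 = 2, and the invariant factors of ∂_2 are all 1, so H_1 ≅ Z^2.
  H_2: rank ker ∂_2 − rank ∂_3 = (18 − 17) − 0 = 1, and there is no ∂_3, so H_2 ≅ Z.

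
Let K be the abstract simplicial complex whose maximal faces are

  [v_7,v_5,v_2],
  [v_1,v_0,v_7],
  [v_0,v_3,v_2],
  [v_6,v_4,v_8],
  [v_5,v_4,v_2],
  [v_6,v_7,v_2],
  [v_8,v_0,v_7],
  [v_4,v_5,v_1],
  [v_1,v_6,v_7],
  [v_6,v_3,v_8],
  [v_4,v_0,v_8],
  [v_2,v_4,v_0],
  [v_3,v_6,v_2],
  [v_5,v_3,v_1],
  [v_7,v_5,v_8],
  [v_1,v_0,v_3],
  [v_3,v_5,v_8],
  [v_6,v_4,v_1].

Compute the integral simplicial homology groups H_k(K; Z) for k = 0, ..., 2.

H_0 = Z,  H_1 = Z^2,  H_2 = Z.

Order the vertices as v_0 < v_1 < v_2 < v_3 < v_4 < v_5 < v_6 < v_7 < v_8. Listing each simplex with vertices in this order, K has dimension 2 with simplices:

  0-simplices (9): [v_0], [v_1], [v_2], [v_3], [v_4], [v_5], [v_6], [v_7], [v_8]
  1-simplices (27): (27 of them)
  2-simplices (18): (18 of them)

giving chain groups C_0 ≅ Z^9, C_1 ≅ Z^27, C_2 ≅ Z^18.

∂_1: C_1 → C_0 is given by ∂[p,q] = [q] − [p]. For instance
  ∂[v_2,v_7] = [v_7] − [v_2].
The resulting 9×27 matrix has rank 8, and its Smith normal form has invariant factors (1,1,1,1,1,1,1,1).

The boundary map ∂_2: C_2 → C_1 maps a triangle to the signed sum of its edges. For instance
  ∂[v_1,v_4,v_6] = [v_4,v_6] − [v_1,v_6] + [v_1,v_4],
  ∂[v_1,v_4,v_5] = [v_4,v_5] − [v_1,v_5] + [v_1,v_4].
This gives a 27×18 integer matrix of rank 17; reducing to Smith normal form yields diagonal entries (1,1,1,1,1,1,1,1,1,1,1,1,1,1,1,1,1).

Now H_k = ker ∂_k / im ∂_{k+1}, so:

  H_0: rank C_0 − rank ∂_1 = 9 − 8 = 1, and the invariant factors of ∂_1 are all 1, so H_0 ≅ Z.
  H_1: rank ker ∂_1 − rank ∂_2 = (27 − 8) − 17 = 2, and the invariant factors of ∂_2 are all 1, so H_1 ≅ Z^2.
  H_2: rank ker ∂_2 − rank ∂_3 = (18 − 17) − 0 = 1, and there is no ∂_3, so H_2 ≅ Z.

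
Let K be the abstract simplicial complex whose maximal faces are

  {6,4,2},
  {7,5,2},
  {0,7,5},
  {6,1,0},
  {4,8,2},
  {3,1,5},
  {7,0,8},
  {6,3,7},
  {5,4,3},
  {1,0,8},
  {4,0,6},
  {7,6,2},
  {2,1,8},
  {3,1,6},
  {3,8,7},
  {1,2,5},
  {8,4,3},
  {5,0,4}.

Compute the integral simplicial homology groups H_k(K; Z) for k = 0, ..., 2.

H_0 = Z,  H_1 = Z^2,  H_2 = Z.

Fix the vertex order 0 < 1 < 2 < 3 < 4 < 5 < 6 < 7 < 8 and write every simplex with vertices in increasing order. Then dim K = 2 and the simplices of K are:

  0-simplices (9): [0], [1], [2], [3], [4], [5], [6], [7], [8]
  1-simplices (27): (27 of them)
  2-simplices (18): [0,1,6], [0,1,8], [0,4,5], [0,4,6], [0,5,7], [0,7,8], [1,2,5], [1,2,8], [1,3,5], [1,3,6], [2,4,6], [2,4,8], [2,5,7], [2,6,7], [3,4,5], [3,4,8], [3,6,7], [3,7,8]

giving chain groups C_0 ≅ Z^9, C_1 ≅ Z^27, C_2 ≅ Z^18.

The boundary map ∂_1: C_1 → C_0 is given by ∂[p,q] = [q] − [p]. For instance
  ∂[1,5] = [5] − [1].
The 9×27 boundary matrix has rank 8 and Smith normal form diag(1,1,1,1,1,1,1,1).

The boundary map ∂_2: C_2 → C_1 maps a triangle to the signed sum of its edges. For instance
  ∂[2,4,8] = [4,8] − [2,8] + [2,4],
  ∂[1,3,6] = [3,6] − [1,6] + [1,3].
The resulting 27×18 matrix has rank 17, and its Smith normal form has invariant factors (1,1,1,1,1,1,1,1,1,1,1,1,1,1,1,1,1).

Now H_k = ker ∂_k / im ∂_{k+1}, so:

  H_0: rank C_0 − rank ∂_1 = 9 − 8 = 1, and the invariant factors of ∂_1 are all 1, so H_0 ≅ Z.
  H_1: rank ker ∂_1 − rank ∂_2 = (27 − 8) − 17 = 2, and the invariant factors of ∂_2 are all 1, so H_1 ≅ Z^2.
  H_2: rank ker ∂_2 − rank ∂_3 = (18 − 17) − 0 = 1, and there is no ∂_3, so H_2 ≅ Z.

As a check, the Euler characteristic is 9 − 27 + 18 = 0, which agrees with 1 − 2 + 1 = 0.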